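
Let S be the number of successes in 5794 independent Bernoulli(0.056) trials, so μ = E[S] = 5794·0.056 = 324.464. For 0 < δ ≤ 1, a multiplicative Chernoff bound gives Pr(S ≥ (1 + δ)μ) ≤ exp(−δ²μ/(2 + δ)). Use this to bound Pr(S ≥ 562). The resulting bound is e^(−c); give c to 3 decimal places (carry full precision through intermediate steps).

63.650

Write 562 = (1 + δ)μ, so δ = 562/324.464 − 1 = 0.7320874…
Then the exponent is δ²μ/(2 + δ) = (562 − μ)² / (μ·(2 + δ)) = 63.649907.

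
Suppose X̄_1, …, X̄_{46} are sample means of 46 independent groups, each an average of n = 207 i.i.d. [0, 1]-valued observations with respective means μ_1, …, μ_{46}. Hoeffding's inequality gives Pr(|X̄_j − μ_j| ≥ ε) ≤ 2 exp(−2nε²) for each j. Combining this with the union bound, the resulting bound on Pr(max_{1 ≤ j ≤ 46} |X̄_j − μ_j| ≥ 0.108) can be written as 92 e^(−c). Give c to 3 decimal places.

4.829

Union bound over the 46 events: Pr(max_{1 ≤ j ≤ 46} |X̄_j − μ_j| ≥ 0.108) ≤ 46·2·exp(−2nε²) = 92 exp(−2·207·0.108²).
So c = 2·207·0.108² = 4.8289.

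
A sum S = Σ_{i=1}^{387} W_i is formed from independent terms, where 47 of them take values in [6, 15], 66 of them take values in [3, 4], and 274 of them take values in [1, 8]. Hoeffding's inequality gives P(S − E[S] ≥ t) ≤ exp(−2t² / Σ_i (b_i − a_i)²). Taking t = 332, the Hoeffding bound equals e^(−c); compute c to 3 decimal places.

12.743

Σ(b_i − a_i)² = 47·9² + 66·1² + 274·7² = 17299.
c = 2t² / 17299 = 2·332² / 17299 = 12.7434.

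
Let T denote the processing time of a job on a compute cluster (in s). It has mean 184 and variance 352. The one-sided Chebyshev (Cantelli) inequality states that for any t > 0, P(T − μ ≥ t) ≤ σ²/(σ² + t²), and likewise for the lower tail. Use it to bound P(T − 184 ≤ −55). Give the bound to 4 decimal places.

Here σ² = 352 and t = 55, so σ² + t² = 3377.
Cantelli's bound: 352/3377 = 0.1042.

0.1042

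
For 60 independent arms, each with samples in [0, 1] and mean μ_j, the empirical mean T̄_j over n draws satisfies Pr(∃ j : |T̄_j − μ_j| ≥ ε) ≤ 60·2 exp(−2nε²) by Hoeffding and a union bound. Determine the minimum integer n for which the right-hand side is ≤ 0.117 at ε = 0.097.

Need 2·60·exp(−2nε²) ≤ 0.117, i.e. exp(−2nε²) ≤ 0.117/120.
So 2nε² ≥ ln(120/0.117) = 6.933073.
Hence n ≥ 6.933073/(2·0.097²) = 368.428.
The smallest integer n is 369.

369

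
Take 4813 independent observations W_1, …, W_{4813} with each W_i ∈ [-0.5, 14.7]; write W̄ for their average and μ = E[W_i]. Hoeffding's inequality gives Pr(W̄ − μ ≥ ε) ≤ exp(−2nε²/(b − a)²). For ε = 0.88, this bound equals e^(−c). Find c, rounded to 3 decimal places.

32.264

c = 2nε²/(b − a)² = 2·4813·0.88² / 15.2² = 32.2644.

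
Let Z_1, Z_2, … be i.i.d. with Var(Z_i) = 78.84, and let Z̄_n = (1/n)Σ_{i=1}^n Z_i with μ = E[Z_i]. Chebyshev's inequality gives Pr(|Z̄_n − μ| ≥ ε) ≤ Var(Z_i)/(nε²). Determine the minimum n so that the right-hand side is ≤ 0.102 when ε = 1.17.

565

Require 78.84/(n·1.17²) ≤ 0.102, i.e. n ≥ 78.84/(0.102·1.17²) = 564.644.
The smallest integer n is 565.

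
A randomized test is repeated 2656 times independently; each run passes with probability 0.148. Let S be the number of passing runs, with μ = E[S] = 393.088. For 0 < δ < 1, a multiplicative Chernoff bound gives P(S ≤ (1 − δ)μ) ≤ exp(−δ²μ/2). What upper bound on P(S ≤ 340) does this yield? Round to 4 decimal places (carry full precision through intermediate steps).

0.0277

Write 340 = (1 − δ)μ, so δ = 1 − 340/393.088 = 0.1350537…
Then the exponent is δ²μ/2 = (μ − 340)²/(2μ) = 3.584866.
Bound = exp(−3.584866) = 0.02774.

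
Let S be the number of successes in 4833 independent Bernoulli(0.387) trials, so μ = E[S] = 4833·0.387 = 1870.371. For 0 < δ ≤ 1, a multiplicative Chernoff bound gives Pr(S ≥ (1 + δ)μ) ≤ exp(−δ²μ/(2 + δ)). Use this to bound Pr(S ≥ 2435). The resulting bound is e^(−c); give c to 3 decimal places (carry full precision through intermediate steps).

74.048

Write 2435 = (1 + δ)μ, so δ = 2435/1870.371 − 1 = 0.3018807…
Then the exponent is δ²μ/(2 + δ) = (2435 − μ)² / (μ·(2 + δ)) = 74.048417.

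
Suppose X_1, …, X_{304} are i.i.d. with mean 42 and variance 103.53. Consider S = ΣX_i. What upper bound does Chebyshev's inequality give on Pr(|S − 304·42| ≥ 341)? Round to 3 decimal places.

Var(S) = n·Var(X_i) = 304·103.53 = 31473.12.
Chebyshev: Pr(|S − 304·42| ≥ 341) ≤ Var(S)/341² = 31473.12/116281 = 0.2707.

0.271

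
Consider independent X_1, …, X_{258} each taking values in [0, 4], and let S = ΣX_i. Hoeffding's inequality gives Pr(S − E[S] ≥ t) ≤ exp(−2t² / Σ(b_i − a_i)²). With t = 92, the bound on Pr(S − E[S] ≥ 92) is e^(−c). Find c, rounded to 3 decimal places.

4.101

Σ(b_i − a_i)² = 258·(4)² = 4128.
c = 2t²/4128 = 2·92²/4128 = 4.1008.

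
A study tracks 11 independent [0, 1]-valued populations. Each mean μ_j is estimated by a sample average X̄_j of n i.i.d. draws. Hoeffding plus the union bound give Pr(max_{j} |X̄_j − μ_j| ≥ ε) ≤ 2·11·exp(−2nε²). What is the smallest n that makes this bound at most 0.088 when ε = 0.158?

111

Need 2·11·exp(−2nε²) ≤ 0.088, i.e. exp(−2nε²) ≤ 0.088/22.
So 2nε² ≥ ln(22/0.088) = 5.521461.
Hence n ≥ 5.521461/(2·0.158²) = 110.588.
The smallest integer n is 111.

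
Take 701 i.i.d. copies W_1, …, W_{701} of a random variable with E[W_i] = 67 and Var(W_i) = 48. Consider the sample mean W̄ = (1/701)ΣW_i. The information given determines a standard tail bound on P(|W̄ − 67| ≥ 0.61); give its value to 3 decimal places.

With mean and variance of each term known, Chebyshev's inequality bounds the deviation of the sum (or sample mean).
Var(W̄) = Var(W_i)/n = 48/701 = 0.068474.
Chebyshev: P(|W̄ − 67| ≥ 0.61) ≤ Var(W̄)/(0.61)² = 48/(701·0.61²) = 0.1840.

0.184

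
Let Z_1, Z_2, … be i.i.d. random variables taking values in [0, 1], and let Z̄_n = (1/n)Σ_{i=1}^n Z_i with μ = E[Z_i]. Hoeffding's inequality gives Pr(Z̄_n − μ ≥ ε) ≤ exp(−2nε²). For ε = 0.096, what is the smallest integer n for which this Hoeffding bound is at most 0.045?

169

Require exp(−2nε²) ≤ 0.045, i.e. 2nε² ≥ ln(1/0.045) = 3.101093.
So n ≥ 3.101093 / (2·0.096²) = 168.245.
The smallest integer n is 169.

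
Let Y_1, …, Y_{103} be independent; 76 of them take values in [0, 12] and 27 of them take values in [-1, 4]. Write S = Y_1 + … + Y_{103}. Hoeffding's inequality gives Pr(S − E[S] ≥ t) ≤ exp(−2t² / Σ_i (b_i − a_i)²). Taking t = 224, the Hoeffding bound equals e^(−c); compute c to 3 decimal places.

Σ(b_i − a_i)² = 76·12² + 27·5² = 11619.
c = 2t² / 11619 = 2·224² / 11619 = 8.6369.

8.637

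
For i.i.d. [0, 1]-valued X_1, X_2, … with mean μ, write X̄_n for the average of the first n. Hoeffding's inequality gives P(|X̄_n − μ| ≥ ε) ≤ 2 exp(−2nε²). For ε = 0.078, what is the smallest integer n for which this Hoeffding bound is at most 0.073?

Require 2·exp(−2nε²) ≤ 0.073, i.e. 2nε² ≥ ln(2/0.073) = 3.310443.
So n ≥ 3.310443 / (2·0.078²) = 272.061.
The smallest integer n is 273.

273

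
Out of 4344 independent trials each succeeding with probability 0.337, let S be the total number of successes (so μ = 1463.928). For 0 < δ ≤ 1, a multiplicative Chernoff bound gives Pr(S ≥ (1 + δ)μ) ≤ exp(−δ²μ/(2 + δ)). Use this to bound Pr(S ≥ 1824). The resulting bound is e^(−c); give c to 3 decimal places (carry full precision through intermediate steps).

39.433

Write 1824 = (1 + δ)μ, so δ = 1824/1463.928 − 1 = 0.2459629…
Then the exponent is δ²μ/(2 + δ) = (1824 − μ)² / (μ·(2 + δ)) = 39.432690.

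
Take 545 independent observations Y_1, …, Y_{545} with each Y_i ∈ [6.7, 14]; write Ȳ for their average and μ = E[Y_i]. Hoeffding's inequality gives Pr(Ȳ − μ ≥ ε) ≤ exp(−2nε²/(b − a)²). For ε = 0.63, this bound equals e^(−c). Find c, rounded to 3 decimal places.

c = 2nε²/(b − a)² = 2·545·0.63² / 7.3² = 8.1182.

8.118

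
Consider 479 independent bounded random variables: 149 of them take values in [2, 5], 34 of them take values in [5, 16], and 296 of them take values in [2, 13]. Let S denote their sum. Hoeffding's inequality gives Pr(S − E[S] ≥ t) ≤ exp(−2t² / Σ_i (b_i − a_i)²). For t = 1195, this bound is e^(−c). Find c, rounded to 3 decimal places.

Σ(b_i − a_i)² = 149·3² + 34·11² + 296·11² = 41271.
c = 2t² / 41271 = 2·1195² / 41271 = 69.2023.

69.202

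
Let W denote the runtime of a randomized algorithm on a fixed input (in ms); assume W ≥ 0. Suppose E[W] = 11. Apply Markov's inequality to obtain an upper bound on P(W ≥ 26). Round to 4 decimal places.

0.4231

Markov's inequality: for a non-negative random variable, P(W ≥ a) ≤ E[W]/a.
Here E[W] = 11 and a = 26, so the bound is 11/26 = 0.4231.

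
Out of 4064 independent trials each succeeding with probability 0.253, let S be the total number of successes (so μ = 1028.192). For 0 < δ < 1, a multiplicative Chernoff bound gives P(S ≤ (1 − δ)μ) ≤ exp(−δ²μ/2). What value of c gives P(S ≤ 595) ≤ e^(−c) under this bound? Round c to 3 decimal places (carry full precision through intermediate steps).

Write 595 = (1 − δ)μ, so δ = 1 − 595/1028.192 = 0.4213143…
Then the exponent is δ²μ/2 = (μ − 595)²/(2μ) = 91.254994.

91.255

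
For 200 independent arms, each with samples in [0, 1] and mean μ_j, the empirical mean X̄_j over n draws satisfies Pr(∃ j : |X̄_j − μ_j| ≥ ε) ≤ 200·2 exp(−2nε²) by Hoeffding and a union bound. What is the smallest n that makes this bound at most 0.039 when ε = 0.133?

262

Need 2·200·exp(−2nε²) ≤ 0.039, i.e. exp(−2nε²) ≤ 0.039/400.
So 2nε² ≥ ln(400/0.039) = 9.235658.
Hence n ≥ 9.235658/(2·0.133²) = 261.057.
The smallest integer n is 262.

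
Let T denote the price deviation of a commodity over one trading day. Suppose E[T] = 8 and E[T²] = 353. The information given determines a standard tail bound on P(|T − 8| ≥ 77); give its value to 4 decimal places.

0.0487

The first two moments determine the variance, so Chebyshev's inequality is the sharpest standard bound available.
Var(T) = E[T²] − (E[T])² = 353 − 64 = 289.
Chebyshev's inequality: P(|T − μ| ≥ t) ≤ Var(T)/t² = 289/5929 = 0.0487.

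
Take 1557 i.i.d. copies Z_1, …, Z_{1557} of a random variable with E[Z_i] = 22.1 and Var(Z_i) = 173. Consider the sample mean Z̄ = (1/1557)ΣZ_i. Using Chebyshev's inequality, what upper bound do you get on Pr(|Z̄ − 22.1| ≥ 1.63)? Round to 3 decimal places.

Var(Z̄) = Var(Z_i)/n = 173/1557 = 0.11111.
Chebyshev: Pr(|Z̄ − 22.1| ≥ 1.63) ≤ Var(Z̄)/(1.63)² = 173/(1557·1.63²) = 0.0418.

0.042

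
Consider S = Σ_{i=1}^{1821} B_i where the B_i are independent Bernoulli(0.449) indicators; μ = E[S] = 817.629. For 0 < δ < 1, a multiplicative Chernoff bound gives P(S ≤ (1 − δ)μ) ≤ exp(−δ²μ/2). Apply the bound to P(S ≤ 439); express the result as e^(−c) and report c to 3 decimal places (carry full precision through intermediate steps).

87.668

Write 439 = (1 − δ)μ, so δ = 1 − 439/817.629 = 0.4630817…
Then the exponent is δ²μ/2 = (μ − 439)²/(2μ) = 87.668074.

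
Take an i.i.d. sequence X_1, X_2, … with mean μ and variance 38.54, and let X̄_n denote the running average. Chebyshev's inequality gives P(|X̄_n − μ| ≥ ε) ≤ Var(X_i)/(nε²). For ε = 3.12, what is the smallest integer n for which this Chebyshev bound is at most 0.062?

Require 38.54/(n·3.12²) ≤ 0.062, i.e. n ≥ 38.54/(0.062·3.12²) = 63.857.
The smallest integer n is 64.

64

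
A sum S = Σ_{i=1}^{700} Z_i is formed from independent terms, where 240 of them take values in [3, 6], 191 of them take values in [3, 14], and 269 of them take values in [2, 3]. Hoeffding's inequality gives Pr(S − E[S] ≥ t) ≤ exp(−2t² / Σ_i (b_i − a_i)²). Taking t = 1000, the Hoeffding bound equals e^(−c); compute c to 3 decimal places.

78.309

Σ(b_i − a_i)² = 240·3² + 191·11² + 269·1² = 25540.
c = 2t² / 25540 = 2·1000² / 25540 = 78.3085.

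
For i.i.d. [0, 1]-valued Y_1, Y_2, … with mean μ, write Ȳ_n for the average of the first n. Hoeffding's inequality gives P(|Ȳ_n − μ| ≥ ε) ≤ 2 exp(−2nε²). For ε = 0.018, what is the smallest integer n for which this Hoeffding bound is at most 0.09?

Require 2·exp(−2nε²) ≤ 0.09, i.e. 2nε² ≥ ln(2/0.09) = 3.101093.
So n ≥ 3.101093 / (2·0.018²) = 4785.637.
The smallest integer n is 4786.

4786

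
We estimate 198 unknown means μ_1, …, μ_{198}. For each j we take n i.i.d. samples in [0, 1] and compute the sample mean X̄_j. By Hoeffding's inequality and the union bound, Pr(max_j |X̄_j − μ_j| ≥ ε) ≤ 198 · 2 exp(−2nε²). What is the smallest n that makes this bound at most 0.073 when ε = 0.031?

Need 2·198·exp(−2nε²) ≤ 0.073, i.e. exp(−2nε²) ≤ 0.073/396.
So 2nε² ≥ ln(396/0.073) = 8.598710.
Hence n ≥ 8.598710/(2·0.031²) = 4473.835.
The smallest integer n is 4474.

4474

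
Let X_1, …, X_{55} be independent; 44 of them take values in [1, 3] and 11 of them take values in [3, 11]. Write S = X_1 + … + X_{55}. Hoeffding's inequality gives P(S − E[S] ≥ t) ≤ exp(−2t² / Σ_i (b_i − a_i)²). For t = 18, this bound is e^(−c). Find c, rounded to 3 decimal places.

0.736

Σ(b_i − a_i)² = 44·2² + 11·8² = 880.
c = 2t² / 880 = 2·18² / 880 = 0.7364.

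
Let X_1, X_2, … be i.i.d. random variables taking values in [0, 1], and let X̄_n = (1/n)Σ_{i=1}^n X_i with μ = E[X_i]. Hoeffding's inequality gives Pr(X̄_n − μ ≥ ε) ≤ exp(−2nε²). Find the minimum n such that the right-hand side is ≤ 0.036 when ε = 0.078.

274

Require exp(−2nε²) ≤ 0.036, i.e. 2nε² ≥ ln(1/0.036) = 3.324236.
So n ≥ 3.324236 / (2·0.078²) = 273.195.
The smallest integer n is 274.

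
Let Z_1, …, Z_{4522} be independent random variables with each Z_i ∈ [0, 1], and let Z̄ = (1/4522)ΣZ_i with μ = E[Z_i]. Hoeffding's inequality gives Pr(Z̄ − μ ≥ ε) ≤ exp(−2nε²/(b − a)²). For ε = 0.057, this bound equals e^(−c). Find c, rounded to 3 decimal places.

29.384

c = 2nε²/(b − a)² = 2·4522·0.057² / 1² = 29.3840.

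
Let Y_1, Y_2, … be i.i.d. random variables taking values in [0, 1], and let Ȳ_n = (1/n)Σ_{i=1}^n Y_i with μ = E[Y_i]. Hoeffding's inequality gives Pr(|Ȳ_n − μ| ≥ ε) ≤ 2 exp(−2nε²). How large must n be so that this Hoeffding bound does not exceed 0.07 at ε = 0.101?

165

Require 2·exp(−2nε²) ≤ 0.07, i.e. 2nε² ≥ ln(2/0.07) = 3.352407.
So n ≥ 3.352407 / (2·0.101²) = 164.318.
The smallest integer n is 165.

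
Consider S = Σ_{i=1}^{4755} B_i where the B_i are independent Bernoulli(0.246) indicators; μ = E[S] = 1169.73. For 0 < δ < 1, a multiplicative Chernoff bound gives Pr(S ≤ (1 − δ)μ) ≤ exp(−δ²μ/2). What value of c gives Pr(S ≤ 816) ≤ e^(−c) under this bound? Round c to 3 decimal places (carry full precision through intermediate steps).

Write 816 = (1 − δ)μ, so δ = 1 − 816/1169.73 = 0.3024031…
Then the exponent is δ²μ/2 = (μ − 816)²/(2μ) = 53.484528.

53.485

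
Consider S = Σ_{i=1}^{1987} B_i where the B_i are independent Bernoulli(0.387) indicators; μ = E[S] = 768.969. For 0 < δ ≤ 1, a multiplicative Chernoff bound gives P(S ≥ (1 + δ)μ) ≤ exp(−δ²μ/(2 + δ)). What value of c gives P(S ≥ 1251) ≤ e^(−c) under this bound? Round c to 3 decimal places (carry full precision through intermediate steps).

115.028

Write 1251 = (1 + δ)μ, so δ = 1251/768.969 − 1 = 0.6268536…
Then the exponent is δ²μ/(2 + δ) = (1251 − μ)² / (μ·(2 + δ)) = 115.028441.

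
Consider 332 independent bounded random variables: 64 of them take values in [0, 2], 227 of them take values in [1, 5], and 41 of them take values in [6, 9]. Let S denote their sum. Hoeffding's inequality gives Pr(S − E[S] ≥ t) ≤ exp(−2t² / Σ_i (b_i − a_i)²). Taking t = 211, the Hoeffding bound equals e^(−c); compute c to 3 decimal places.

Σ(b_i − a_i)² = 64·2² + 227·4² + 41·3² = 4257.
c = 2t² / 4257 = 2·211² / 4257 = 20.9166.

20.917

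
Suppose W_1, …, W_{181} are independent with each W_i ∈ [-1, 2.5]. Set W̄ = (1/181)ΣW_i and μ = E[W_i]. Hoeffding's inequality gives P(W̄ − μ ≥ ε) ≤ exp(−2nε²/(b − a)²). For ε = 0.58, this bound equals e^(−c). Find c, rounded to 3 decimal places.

c = 2nε²/(b − a)² = 2·181·0.58² / 3.5² = 9.9410.

9.941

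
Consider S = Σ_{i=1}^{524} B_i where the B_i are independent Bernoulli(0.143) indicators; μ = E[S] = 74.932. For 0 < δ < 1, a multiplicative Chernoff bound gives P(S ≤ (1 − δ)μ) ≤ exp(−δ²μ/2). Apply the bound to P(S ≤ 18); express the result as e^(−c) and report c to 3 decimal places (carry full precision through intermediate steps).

21.628

Write 18 = (1 − δ)μ, so δ = 1 − 18/74.932 = 0.7597822…
Then the exponent is δ²μ/2 = (μ − 18)²/(2μ) = 21.627960.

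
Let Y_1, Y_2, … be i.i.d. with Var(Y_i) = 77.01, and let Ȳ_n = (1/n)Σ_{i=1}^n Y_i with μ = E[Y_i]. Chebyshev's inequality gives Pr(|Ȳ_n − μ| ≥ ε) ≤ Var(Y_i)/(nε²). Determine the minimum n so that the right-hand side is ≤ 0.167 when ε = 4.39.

Require 77.01/(n·4.39²) ≤ 0.167, i.e. n ≥ 77.01/(0.167·4.39²) = 23.928.
The smallest integer n is 24.

24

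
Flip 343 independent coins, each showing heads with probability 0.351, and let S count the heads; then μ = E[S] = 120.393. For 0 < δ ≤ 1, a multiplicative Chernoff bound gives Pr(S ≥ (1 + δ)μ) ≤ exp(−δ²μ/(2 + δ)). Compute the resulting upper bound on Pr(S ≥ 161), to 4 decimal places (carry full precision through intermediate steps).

Write 161 = (1 + δ)μ, so δ = 161/120.393 − 1 = 0.3372871…
Then the exponent is δ²μ/(2 + δ) = (161 − μ)² / (μ·(2 + δ)) = 5.859877.
Bound = exp(−5.859877) = 0.00285.

0.0029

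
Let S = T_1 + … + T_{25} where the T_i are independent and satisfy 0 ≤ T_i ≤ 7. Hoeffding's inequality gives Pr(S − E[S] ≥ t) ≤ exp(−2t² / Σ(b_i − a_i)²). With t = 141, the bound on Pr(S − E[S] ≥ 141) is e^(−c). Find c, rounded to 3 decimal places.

32.459

Σ(b_i − a_i)² = 25·(7)² = 1225.
c = 2t²/1225 = 2·141²/1225 = 32.4588.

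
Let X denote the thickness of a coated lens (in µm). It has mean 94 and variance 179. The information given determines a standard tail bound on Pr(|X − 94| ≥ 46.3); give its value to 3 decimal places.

0.084

Mean and variance are known, so Chebyshev's inequality applies.
Chebyshev: Pr(|X − μ| ≥ t) ≤ Var(X)/t².
Bound = 179 / 2143.69 = 0.0835.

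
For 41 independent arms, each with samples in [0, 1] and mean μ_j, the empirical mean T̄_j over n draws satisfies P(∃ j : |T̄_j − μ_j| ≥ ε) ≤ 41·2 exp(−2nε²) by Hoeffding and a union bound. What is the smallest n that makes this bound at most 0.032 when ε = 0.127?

244

Need 2·41·exp(−2nε²) ≤ 0.032, i.e. exp(−2nε²) ≤ 0.032/82.
So 2nε² ≥ ln(82/0.032) = 7.848739.
Hence n ≥ 7.848739/(2·0.127²) = 243.311.
The smallest integer n is 244.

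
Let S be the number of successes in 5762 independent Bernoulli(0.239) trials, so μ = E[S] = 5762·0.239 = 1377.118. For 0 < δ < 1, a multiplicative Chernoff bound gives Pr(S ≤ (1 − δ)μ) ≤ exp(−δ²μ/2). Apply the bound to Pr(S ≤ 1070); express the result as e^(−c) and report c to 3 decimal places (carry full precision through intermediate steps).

34.246

Write 1070 = (1 − δ)μ, so δ = 1 − 1070/1377.118 = 0.223015…
Then the exponent is δ²μ/2 = (μ − 1070)²/(2μ) = 34.245964.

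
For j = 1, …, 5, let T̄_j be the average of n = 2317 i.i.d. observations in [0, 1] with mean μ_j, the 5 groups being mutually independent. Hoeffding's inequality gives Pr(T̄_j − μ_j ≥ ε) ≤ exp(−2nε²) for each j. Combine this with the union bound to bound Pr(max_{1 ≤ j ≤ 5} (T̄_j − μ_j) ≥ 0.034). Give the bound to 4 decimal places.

0.0236

Per-experiment Hoeffding bound: exp(−2·2317·0.034²) = exp(−5.35690) = 0.0047155.
Union bound over 5 events: 5·0.0047155 = 0.02358.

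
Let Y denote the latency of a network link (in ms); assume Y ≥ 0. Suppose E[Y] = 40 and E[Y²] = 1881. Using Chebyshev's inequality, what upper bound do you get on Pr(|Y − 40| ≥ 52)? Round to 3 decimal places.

0.104

Var(Y) = E[Y²] − (E[Y])² = 1881 − 1600 = 281.
Chebyshev's inequality: Pr(|Y − μ| ≥ t) ≤ Var(Y)/t² = 281/2704 = 0.1039.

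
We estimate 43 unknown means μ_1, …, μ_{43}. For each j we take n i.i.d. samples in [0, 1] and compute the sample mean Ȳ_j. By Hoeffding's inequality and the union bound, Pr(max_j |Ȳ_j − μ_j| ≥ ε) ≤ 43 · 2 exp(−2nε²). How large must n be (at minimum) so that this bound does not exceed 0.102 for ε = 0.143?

165

Need 2·43·exp(−2nε²) ≤ 0.102, i.e. exp(−2nε²) ≤ 0.102/86.
So 2nε² ≥ ln(86/0.102) = 6.737130.
Hence n ≥ 6.737130/(2·0.143²) = 164.730.
The smallest integer n is 165.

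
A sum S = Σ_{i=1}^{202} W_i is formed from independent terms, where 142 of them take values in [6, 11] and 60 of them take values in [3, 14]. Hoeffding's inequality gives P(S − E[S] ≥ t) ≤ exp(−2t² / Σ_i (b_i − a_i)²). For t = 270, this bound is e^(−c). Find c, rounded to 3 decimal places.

Σ(b_i − a_i)² = 142·5² + 60·11² = 10810.
c = 2t² / 10810 = 2·270² / 10810 = 13.4875.

13.488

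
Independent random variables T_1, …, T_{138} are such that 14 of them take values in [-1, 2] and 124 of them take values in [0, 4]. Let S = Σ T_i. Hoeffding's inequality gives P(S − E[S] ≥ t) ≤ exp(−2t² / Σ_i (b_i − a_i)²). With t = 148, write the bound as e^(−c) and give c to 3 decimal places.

20.762

Σ(b_i − a_i)² = 14·3² + 124·4² = 2110.
c = 2t² / 2110 = 2·148² / 2110 = 20.7621.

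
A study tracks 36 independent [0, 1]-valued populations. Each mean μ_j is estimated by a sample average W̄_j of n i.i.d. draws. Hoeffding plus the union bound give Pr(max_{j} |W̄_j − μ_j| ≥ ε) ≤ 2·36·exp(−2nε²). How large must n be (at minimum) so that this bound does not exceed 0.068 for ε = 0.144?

Need 2·36·exp(−2nε²) ≤ 0.068, i.e. exp(−2nε²) ≤ 0.068/72.
So 2nε² ≥ ln(72/0.068) = 6.964914.
Hence n ≥ 6.964914/(2·0.144²) = 167.943.
The smallest integer n is 168.

168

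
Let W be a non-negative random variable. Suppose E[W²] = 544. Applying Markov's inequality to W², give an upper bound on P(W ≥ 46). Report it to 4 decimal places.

0.2571

Since W ≥ 0, the event {W ≥ 46} is the same as {W² ≥ 2116}.
Markov's inequality applied to W² gives P(W² ≥ 2116) ≤ E[W²]/2116 = 544/2116 = 0.2571.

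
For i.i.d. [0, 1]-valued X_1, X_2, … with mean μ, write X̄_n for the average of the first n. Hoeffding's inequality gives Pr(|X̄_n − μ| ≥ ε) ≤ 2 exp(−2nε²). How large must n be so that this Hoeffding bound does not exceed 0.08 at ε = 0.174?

54

Require 2·exp(−2nε²) ≤ 0.08, i.e. 2nε² ≥ ln(2/0.08) = 3.218876.
So n ≥ 3.218876 / (2·0.174²) = 53.159.
The smallest integer n is 54.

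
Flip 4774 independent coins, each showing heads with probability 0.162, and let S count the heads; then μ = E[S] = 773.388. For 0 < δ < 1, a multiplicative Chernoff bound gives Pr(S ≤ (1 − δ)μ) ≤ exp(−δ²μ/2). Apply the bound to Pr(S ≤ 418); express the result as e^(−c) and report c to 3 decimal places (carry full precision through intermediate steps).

81.654

Write 418 = (1 − δ)μ, so δ = 1 − 418/773.388 = 0.459521…
Then the exponent is δ²μ/2 = (μ − 418)²/(2μ) = 81.654118.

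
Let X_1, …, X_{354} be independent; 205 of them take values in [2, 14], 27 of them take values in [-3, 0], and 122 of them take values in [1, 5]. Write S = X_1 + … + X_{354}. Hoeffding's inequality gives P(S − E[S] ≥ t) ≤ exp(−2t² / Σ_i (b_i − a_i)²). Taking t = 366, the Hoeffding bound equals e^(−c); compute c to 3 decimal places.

Σ(b_i − a_i)² = 205·12² + 27·3² + 122·4² = 31715.
c = 2t² / 31715 = 2·366² / 31715 = 8.4475.

8.447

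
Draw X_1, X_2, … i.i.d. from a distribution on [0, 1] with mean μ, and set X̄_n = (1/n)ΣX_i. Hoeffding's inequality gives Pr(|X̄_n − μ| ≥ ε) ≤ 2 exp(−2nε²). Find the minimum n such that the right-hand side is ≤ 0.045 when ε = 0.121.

130

Require 2·exp(−2nε²) ≤ 0.045, i.e. 2nε² ≥ ln(2/0.045) = 3.794240.
So n ≥ 3.794240 / (2·0.121²) = 129.576.
The smallest integer n is 130.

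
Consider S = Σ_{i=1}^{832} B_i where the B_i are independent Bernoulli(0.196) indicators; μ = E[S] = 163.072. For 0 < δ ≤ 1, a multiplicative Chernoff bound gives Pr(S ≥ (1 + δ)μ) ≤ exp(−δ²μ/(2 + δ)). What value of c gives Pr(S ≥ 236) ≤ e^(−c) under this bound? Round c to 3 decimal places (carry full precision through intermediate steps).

Write 236 = (1 + δ)μ, so δ = 236/163.072 − 1 = 0.4472135…
Then the exponent is δ²μ/(2 + δ) = (236 − μ)² / (μ·(2 + δ)) = 13.327152.

13.327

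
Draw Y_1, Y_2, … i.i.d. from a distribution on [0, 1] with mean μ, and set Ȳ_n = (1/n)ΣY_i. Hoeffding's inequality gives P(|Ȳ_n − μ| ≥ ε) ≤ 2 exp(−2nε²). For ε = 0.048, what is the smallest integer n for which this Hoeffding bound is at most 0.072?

722

Require 2·exp(−2nε²) ≤ 0.072, i.e. 2nε² ≥ ln(2/0.072) = 3.324236.
So n ≥ 3.324236 / (2·0.048²) = 721.405.
The smallest integer n is 722.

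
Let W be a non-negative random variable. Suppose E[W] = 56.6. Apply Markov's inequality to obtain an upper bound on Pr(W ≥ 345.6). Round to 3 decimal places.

Markov's inequality: for a non-negative random variable, Pr(W ≥ a) ≤ E[W]/a.
Here E[W] = 56.6 and a = 345.6, so the bound is 56.6/345.6 = 0.1638.

0.164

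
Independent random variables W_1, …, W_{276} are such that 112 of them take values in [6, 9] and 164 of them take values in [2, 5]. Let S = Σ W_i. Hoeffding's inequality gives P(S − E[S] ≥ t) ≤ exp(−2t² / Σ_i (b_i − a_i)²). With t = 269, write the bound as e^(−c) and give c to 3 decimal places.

Σ(b_i − a_i)² = 112·3² + 164·3² = 2484.
c = 2t² / 2484 = 2·269² / 2484 = 58.2617.

58.262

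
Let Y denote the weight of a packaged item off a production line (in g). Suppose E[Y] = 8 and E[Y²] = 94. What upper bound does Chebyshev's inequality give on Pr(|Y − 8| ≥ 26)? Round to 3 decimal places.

Var(Y) = E[Y²] − (E[Y])² = 94 − 64 = 30.
Chebyshev's inequality: Pr(|Y − μ| ≥ t) ≤ Var(Y)/t² = 30/676 = 0.0444.

0.044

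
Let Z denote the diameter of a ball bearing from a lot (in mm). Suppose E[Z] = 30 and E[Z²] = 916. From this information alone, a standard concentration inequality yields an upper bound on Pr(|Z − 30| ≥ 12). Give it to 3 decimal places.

0.111

The first two moments determine the variance, so Chebyshev's inequality is the sharpest standard bound available.
Var(Z) = E[Z²] − (E[Z])² = 916 − 900 = 16.
Chebyshev's inequality: Pr(|Z − μ| ≥ t) ≤ Var(Z)/t² = 16/144 = 0.1111.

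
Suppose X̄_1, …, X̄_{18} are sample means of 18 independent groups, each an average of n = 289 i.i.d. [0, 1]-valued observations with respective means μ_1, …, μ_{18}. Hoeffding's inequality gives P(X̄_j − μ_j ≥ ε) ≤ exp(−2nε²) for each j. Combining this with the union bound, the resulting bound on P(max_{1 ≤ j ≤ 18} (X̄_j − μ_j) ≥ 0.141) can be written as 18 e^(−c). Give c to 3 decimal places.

11.491

Union bound over the 18 events: P(max_{1 ≤ j ≤ 18} (X̄_j − μ_j) ≥ 0.141) ≤ 18·exp(−2nε²) = 18 exp(−2·289·0.141²).
So c = 2·289·0.141² = 11.4912.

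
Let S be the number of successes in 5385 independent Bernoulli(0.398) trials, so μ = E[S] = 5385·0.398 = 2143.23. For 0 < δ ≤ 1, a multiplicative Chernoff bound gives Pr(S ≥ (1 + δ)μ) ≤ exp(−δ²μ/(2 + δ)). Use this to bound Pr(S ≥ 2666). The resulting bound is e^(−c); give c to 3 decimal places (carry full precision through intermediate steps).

56.826

Write 2666 = (1 + δ)μ, so δ = 2666/2143.23 − 1 = 0.2439169…
Then the exponent is δ²μ/(2 + δ) = (2666 − μ)² / (μ·(2 + δ)) = 56.825827.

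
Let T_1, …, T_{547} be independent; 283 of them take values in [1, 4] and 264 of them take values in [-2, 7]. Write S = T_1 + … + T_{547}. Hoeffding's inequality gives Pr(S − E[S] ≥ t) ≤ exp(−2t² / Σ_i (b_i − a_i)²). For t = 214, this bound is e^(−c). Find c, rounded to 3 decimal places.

3.827

Σ(b_i − a_i)² = 283·3² + 264·9² = 23931.
c = 2t² / 23931 = 2·214² / 23931 = 3.8273.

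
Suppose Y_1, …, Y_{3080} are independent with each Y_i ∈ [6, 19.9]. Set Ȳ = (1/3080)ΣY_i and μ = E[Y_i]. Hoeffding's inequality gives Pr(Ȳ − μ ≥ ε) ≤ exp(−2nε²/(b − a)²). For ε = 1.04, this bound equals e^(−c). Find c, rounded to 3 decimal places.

c = 2nε²/(b − a)² = 2·3080·1.04² / 13.9² = 34.4840.

34.484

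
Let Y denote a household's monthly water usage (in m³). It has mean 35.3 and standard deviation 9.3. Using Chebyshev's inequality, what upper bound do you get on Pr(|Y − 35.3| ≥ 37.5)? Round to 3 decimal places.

0.062

Chebyshev: Pr(|Y − μ| ≥ t) ≤ Var(Y)/t².
Var(Y) = σ² = 9.3² = 86.49.
Bound = 86.49 / 1406.25 = 0.0615.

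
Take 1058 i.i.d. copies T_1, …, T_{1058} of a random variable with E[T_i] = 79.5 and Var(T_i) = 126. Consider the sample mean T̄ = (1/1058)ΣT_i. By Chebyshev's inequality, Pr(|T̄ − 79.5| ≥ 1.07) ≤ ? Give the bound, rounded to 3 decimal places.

0.104

Var(T̄) = Var(T_i)/n = 126/1058 = 0.11909.
Chebyshev: Pr(|T̄ − 79.5| ≥ 1.07) ≤ Var(T̄)/(1.07)² = 126/(1058·1.07²) = 0.1040.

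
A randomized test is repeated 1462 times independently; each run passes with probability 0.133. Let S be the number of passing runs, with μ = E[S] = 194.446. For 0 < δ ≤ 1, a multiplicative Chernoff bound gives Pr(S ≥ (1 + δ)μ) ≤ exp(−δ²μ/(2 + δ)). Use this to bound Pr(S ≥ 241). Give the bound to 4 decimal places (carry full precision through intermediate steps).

Write 241 = (1 + δ)μ, so δ = 241/194.446 − 1 = 0.2394187…
Then the exponent is δ²μ/(2 + δ) = (241 − μ)² / (μ·(2 + δ)) = 4.977138.
Bound = exp(−4.977138) = 0.00689.

0.0069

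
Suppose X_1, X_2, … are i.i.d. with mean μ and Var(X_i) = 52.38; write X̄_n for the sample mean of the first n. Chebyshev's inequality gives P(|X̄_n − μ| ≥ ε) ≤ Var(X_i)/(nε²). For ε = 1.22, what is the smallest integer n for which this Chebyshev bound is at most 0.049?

719

Require 52.38/(n·1.22²) ≤ 0.049, i.e. n ≥ 52.38/(0.049·1.22²) = 718.207.
The smallest integer n is 719.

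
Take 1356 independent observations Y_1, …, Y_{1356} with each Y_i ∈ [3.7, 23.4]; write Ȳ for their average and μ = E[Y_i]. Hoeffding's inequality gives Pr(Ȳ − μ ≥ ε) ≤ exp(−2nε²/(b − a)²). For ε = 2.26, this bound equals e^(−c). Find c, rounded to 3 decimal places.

35.692

c = 2nε²/(b − a)² = 2·1356·2.26² / 19.7² = 35.6923.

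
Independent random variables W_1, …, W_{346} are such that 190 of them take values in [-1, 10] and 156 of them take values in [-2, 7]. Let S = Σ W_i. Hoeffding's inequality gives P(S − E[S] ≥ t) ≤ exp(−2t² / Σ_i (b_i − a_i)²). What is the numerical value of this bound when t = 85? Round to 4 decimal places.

0.6666

Σ(b_i − a_i)² = 190·11² + 156·9² = 35626.
Exponent = 2·85² / 35626 = 0.40560.
Bound = exp(−0.40560) = 0.66657.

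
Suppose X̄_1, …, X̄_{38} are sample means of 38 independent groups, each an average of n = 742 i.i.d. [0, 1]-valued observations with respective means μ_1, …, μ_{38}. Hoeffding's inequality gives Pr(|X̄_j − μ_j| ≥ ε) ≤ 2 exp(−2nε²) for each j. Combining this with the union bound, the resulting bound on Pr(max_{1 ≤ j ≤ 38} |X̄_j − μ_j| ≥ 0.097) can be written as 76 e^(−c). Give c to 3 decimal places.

Union bound over the 38 events: Pr(max_{1 ≤ j ≤ 38} |X̄_j − μ_j| ≥ 0.097) ≤ 38·2·exp(−2nε²) = 76 exp(−2·742·0.097²).
So c = 2·742·0.097² = 13.9630.

13.963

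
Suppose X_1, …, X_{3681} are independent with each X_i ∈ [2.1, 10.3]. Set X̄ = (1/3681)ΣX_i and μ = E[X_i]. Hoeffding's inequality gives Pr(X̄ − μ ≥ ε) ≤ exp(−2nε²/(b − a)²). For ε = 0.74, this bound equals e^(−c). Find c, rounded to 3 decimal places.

c = 2nε²/(b − a)² = 2·3681·0.74² / 8.2² = 59.9558.

59.956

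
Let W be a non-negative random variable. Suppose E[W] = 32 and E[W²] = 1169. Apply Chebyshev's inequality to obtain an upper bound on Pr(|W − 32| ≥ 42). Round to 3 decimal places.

0.082

Var(W) = E[W²] − (E[W])² = 1169 − 1024 = 145.
Chebyshev's inequality: Pr(|W − μ| ≥ t) ≤ Var(W)/t² = 145/1764 = 0.0822.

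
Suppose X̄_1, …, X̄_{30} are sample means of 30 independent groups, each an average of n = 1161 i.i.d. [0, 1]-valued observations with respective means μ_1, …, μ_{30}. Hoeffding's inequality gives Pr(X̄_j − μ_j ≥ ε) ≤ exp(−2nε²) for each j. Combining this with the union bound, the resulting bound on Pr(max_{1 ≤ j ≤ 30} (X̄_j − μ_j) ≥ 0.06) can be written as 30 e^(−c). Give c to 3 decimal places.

Union bound over the 30 events: Pr(max_{1 ≤ j ≤ 30} (X̄_j − μ_j) ≥ 0.06) ≤ 30·exp(−2nε²) = 30 exp(−2·1161·0.06²).
So c = 2·1161·0.06² = 8.3592.

8.359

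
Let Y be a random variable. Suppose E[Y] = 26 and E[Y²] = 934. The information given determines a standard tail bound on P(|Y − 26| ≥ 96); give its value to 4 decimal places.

The first two moments determine the variance, so Chebyshev's inequality is the sharpest standard bound available.
Var(Y) = E[Y²] − (E[Y])² = 934 − 676 = 258.
Chebyshev's inequality: P(|Y − μ| ≥ t) ≤ Var(Y)/t² = 258/9216 = 0.0280.

0.0280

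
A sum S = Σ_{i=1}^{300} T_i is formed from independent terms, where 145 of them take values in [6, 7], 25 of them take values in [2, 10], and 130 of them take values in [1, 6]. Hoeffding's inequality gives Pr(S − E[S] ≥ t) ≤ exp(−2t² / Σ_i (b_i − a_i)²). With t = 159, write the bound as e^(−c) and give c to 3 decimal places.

Σ(b_i − a_i)² = 145·1² + 25·8² + 130·5² = 4995.
c = 2t² / 4995 = 2·159² / 4995 = 10.1225.

10.123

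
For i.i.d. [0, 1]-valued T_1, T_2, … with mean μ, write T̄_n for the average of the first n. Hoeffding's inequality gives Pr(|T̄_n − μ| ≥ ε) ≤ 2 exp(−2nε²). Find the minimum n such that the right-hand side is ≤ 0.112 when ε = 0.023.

Require 2·exp(−2nε²) ≤ 0.112, i.e. 2nε² ≥ ln(2/0.112) = 2.882404.
So n ≥ 2.882404 / (2·0.023²) = 2724.389.
The smallest integer n is 2725.

2725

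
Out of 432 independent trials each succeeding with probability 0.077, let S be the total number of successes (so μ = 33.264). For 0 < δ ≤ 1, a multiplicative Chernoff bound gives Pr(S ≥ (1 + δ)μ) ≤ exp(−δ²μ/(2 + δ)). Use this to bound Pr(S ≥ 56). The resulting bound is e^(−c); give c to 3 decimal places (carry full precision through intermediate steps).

5.791

Write 56 = (1 + δ)μ, so δ = 56/33.264 − 1 = 0.6835017…
Then the exponent is δ²μ/(2 + δ) = (56 − μ)² / (μ·(2 + δ)) = 5.790976.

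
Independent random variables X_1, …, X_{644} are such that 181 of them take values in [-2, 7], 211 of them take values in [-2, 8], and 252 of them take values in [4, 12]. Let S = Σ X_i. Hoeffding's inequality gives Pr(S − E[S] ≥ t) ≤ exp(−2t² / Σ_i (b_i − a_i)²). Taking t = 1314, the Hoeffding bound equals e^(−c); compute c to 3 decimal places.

66.550

Σ(b_i − a_i)² = 181·9² + 211·10² + 252·8² = 51889.
c = 2t² / 51889 = 2·1314² / 51889 = 66.5496.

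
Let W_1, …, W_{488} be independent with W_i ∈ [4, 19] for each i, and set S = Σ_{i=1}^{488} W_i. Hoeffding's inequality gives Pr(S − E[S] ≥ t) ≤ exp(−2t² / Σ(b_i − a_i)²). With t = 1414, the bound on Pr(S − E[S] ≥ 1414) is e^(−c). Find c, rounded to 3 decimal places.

Σ(b_i − a_i)² = 488·(15)² = 109800.
c = 2t²/109800 = 2·1414²/109800 = 36.4189.

36.419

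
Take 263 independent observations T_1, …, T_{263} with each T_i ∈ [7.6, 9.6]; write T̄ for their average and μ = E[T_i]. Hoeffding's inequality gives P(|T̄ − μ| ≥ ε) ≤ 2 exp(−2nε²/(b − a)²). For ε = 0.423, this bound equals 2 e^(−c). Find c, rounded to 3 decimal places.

c = 2nε²/(b − a)² = 2·263·0.423² / 2² = 23.5292.

23.529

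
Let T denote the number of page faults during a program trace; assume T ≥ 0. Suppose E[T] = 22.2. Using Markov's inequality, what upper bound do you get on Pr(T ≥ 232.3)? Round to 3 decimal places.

0.096

Markov's inequality: for a non-negative random variable, Pr(T ≥ a) ≤ E[T]/a.
Here E[T] = 22.2 and a = 232.3, so the bound is 22.2/232.3 = 0.0956.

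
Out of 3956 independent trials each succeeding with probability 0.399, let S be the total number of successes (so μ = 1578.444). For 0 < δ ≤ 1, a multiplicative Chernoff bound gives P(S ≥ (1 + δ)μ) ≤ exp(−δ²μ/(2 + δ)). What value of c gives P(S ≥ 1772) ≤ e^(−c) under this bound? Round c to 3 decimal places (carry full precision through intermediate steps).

Write 1772 = (1 + δ)μ, so δ = 1772/1578.444 − 1 = 0.1226246…
Then the exponent is δ²μ/(2 + δ) = (1772 − μ)² / (μ·(2 + δ)) = 11.181779.

11.182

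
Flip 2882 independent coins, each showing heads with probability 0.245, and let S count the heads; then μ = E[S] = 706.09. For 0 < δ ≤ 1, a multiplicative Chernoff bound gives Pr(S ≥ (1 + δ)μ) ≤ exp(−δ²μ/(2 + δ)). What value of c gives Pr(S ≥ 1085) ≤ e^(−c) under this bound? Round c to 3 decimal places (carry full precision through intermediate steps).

80.159

Write 1085 = (1 + δ)μ, so δ = 1085/706.09 − 1 = 0.5366313…
Then the exponent is δ²μ/(2 + δ) = (1085 − μ)² / (μ·(2 + δ)) = 80.159449.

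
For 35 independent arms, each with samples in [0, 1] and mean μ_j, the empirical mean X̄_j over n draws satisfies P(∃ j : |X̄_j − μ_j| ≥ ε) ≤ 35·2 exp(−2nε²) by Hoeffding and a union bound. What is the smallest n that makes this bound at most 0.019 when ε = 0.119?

Need 2·35·exp(−2nε²) ≤ 0.019, i.e. exp(−2nε²) ≤ 0.019/70.
So 2nε² ≥ ln(70/0.019) = 8.211812.
Hence n ≥ 8.211812/(2·0.119²) = 289.945.
The smallest integer n is 290.

290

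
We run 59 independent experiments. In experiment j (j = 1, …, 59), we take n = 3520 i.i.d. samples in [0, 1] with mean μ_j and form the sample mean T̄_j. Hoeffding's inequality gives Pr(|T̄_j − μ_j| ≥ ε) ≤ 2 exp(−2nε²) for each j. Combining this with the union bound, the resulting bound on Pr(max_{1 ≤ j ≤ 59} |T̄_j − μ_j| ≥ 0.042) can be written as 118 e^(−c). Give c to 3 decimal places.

12.419

Union bound over the 59 events: Pr(max_{1 ≤ j ≤ 59} |T̄_j − μ_j| ≥ 0.042) ≤ 59·2·exp(−2nε²) = 118 exp(−2·3520·0.042²).
So c = 2·3520·0.042² = 12.4186.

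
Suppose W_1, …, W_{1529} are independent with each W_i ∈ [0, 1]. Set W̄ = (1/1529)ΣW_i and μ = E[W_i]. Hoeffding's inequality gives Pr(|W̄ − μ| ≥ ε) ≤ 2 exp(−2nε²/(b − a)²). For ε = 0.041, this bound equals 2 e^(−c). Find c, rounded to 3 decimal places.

c = 2nε²/(b − a)² = 2·1529·0.041² / 1² = 5.1405.

5.140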